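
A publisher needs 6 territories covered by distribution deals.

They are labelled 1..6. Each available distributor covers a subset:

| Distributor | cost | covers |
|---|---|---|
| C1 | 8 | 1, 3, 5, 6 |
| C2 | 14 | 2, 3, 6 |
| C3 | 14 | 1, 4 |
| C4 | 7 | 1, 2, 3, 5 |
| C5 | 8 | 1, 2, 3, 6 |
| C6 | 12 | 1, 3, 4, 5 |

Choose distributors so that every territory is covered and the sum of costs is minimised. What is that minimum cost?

20

C5, C6 together cover every territory (C5 ∪ C6 = {1, 2, 3, 4, 5, 6}); total cost 8 + 12 = 20.
The greedy pick C4, C1, C6 costs 27; no covering selection beats 20.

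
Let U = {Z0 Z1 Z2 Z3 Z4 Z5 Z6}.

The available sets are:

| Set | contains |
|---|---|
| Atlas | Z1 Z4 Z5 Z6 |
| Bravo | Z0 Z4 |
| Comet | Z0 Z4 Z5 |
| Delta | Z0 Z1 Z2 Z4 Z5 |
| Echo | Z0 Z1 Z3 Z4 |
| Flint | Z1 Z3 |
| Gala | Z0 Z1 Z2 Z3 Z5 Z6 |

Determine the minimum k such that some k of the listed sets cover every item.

2

Atlas and Gala together: Atlas ∪ Gala = {Z0, Z1, Z2, Z3, Z4, Z5, Z6} — every item is covered.
No single set has all 7 items (the largest, Gala, has 6), so 2 is optimal.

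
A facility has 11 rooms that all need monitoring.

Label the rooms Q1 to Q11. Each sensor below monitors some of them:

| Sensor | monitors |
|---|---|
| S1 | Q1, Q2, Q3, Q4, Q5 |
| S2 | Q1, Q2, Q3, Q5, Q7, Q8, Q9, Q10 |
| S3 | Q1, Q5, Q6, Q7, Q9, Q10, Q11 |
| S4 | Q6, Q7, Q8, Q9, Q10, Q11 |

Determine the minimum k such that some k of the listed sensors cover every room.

Take {S1, S4}. Their union is {Q1, Q2, Q3, Q4, Q5, Q6, Q7, Q8, Q9, Q10, Q11}, which is all 11 rooms.
No single sensor has all 11 rooms (the largest, S2, has 8), so 2 is optimal.

2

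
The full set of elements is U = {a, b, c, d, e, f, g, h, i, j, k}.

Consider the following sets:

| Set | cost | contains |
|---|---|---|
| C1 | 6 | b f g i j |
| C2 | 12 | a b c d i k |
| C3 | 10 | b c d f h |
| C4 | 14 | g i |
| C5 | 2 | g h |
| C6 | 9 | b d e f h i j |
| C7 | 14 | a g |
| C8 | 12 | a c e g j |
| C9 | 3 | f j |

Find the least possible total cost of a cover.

C2, C5, C6 together cover every element (C2 ∪ C5 ∪ C6 = {a, b, c, d, e, f, g, h, i, j, k}); total cost 12 + 2 + 9 = 23.
The greedy pick C5, C1, C2, C6 costs 29; no covering selection beats 23.

23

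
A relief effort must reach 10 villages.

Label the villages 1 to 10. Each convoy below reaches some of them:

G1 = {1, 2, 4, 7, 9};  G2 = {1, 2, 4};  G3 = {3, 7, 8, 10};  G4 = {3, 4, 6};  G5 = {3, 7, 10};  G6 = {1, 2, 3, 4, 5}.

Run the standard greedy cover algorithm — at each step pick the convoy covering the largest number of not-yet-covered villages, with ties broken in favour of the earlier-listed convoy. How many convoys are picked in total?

Greedy: pick G1 (covers 5 new) → pick G3 (covers 3 new) → pick G4 (covers 1 new) → pick G6 (covers 1 new). Total picks: 4.

4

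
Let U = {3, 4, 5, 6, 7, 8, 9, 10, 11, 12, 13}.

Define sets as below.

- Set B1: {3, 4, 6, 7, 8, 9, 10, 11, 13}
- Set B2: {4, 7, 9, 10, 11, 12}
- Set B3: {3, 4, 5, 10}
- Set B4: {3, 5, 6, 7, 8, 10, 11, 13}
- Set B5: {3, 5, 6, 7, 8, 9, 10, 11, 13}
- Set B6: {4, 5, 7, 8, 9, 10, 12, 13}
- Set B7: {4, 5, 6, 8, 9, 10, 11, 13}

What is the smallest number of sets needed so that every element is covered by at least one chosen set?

2

B2 and B4 together: B2 ∪ B4 = {3, 4, 5, 6, 7, 8, 9, 10, 11, 12, 13} — every element is covered.
No single set has all 11 elements (the largest, B1, has 9), so 2 is optimal.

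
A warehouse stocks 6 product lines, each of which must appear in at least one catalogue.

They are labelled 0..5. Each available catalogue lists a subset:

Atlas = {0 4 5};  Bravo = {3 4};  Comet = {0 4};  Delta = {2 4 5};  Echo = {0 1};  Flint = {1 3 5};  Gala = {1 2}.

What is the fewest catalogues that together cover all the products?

3

Delta and Echo and Flint together: Delta ∪ Echo ∪ Flint = {0, 1, 2, 3, 4, 5} — every product is covered.
No 2 of the 7 catalogues cover everything (all 21 combinations miss at least one product), so 3 is optimal.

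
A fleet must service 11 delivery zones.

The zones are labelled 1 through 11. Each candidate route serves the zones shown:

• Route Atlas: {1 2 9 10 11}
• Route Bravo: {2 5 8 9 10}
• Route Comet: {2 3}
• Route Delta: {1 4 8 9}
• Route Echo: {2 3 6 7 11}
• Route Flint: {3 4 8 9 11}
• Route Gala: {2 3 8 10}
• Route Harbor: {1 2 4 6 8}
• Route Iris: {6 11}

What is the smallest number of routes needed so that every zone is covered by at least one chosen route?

3

Take {Bravo, Delta, Echo}. Their union is {1, 2, 3, 4, 5, 6, 7, 8, 9, 10, 11}, which is all 11 zones.
Each route has at most 5 zones, and 2·5 = 10 < 11 — so at least 3 routes are needed, and 3 is optimal.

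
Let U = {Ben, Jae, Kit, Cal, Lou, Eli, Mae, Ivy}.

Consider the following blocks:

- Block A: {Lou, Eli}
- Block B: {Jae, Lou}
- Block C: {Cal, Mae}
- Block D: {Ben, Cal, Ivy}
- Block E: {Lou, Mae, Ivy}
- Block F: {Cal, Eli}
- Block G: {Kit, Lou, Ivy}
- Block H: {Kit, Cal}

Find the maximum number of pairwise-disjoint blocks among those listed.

2

B, C are pairwise disjoint (B={Jae,Lou}; C={Cal,Mae}).
Every remaining block overlaps one of these, and no 3 of the listed blocks are pairwise disjoint, so 2 is the maximum.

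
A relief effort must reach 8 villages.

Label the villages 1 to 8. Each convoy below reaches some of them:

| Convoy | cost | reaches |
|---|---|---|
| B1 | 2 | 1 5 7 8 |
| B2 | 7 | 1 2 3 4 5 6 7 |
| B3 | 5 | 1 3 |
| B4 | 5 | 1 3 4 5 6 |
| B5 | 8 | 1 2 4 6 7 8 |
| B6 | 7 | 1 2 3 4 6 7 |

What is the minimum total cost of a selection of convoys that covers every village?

9

B1, B2 together cover every village (B1 ∪ B2 = {1, 2, 3, 4, 5, 6, 7, 8}); total cost 2 + 7 = 9.
The greedy pick B1, B4, B2 costs 14; no covering selection beats 9.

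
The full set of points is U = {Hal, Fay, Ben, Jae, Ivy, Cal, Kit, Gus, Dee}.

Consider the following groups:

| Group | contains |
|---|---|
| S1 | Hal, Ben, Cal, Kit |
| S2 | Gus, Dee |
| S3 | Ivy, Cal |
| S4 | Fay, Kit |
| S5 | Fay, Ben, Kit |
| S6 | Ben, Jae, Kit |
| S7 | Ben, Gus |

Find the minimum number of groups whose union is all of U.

5

S1, S2, S3, S4, and S6 cover everything between them: the union {Hal, Fay, Ben, Jae, Ivy, Cal, Kit, Gus, Dee} is all of U.
No 4 of the 7 groups cover everything (all 35 combinations miss at least one point), so 5 is optimal.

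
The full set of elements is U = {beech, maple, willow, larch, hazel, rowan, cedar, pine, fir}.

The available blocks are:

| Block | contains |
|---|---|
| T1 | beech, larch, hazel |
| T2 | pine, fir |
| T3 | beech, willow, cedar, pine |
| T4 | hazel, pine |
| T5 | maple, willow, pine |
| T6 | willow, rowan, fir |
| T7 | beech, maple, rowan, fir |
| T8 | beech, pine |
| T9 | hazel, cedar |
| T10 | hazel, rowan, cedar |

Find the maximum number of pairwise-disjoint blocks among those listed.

3

T6, T8, T9 are pairwise disjoint (T6={willow,rowan,fir}; T8={beech,pine}; T9={hazel,cedar}).
Every remaining block overlaps one of these, and no 4 of the listed blocks are pairwise disjoint, so 3 is the maximum.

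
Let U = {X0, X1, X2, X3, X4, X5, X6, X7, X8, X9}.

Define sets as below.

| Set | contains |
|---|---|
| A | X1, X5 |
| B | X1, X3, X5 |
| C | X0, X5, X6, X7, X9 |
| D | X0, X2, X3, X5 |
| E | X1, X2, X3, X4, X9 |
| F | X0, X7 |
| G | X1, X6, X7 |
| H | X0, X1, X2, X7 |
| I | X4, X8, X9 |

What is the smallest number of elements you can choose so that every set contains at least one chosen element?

The 3 elements {X0, X1, X4} hit every set.
The sets D, G, I are pairwise disjoint, so any hitting set needs a separate element for each — at least 3. Hence 3 is optimal.

3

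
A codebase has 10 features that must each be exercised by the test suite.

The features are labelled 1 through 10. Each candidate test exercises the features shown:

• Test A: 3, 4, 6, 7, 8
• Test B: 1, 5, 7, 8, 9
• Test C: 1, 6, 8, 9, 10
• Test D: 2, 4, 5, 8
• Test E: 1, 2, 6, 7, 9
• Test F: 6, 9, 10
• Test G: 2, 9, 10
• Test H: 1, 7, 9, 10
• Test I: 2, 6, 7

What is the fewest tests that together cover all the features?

Take {A, B, G}. Their union is {1, 2, 3, 4, 5, 6, 7, 8, 9, 10}, which is all 10 features.
Only A contains 3, so A is forced; the remaining 5 features need at least 2 more tests (each remaining test adds at most 3) — so at least 3 tests are needed, and 3 is optimal.

3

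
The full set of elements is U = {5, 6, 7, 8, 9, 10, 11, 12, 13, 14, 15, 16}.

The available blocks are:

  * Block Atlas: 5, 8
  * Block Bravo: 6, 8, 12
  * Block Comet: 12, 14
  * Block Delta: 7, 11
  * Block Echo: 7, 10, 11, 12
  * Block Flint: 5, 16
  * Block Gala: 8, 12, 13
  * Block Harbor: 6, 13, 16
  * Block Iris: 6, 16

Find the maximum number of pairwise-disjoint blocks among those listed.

Atlas, Comet, Delta, Harbor are pairwise disjoint (Atlas={5,8}; Comet={12,14}; Delta={7,11}; Harbor={6,13,16}).
Every remaining block overlaps one of these, and no 5 of the listed blocks are pairwise disjoint, so 4 is the maximum.

4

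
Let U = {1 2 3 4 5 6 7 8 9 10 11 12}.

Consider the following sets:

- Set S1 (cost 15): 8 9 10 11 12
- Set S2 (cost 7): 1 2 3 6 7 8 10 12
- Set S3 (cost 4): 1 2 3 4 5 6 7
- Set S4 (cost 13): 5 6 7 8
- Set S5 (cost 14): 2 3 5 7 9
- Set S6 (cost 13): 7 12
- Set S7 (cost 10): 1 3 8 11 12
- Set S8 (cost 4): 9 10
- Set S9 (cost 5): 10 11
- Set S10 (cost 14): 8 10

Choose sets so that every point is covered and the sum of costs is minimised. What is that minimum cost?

S3, S7, S8 together cover every point (S3 ∪ S7 ∪ S8 = {1, 2, 3, 4, 5, 6, 7, 8, 9, 10, 11, 12}); total cost 4 + 10 + 4 = 18.
No covering selection has total cost below 18.

18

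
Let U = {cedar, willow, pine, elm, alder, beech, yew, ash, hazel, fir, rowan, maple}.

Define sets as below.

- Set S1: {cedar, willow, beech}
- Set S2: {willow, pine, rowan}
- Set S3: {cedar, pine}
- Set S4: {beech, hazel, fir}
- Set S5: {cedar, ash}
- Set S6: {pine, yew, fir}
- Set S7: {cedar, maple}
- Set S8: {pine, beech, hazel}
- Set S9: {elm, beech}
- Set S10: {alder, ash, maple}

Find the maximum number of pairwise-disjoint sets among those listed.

3

S2, S7, S9 are pairwise disjoint (S2={willow,pine,rowan}; S7={cedar,maple}; S9={elm,beech}).
Every remaining set overlaps one of these, and no 4 of the listed sets are pairwise disjoint, so 3 is the maximum.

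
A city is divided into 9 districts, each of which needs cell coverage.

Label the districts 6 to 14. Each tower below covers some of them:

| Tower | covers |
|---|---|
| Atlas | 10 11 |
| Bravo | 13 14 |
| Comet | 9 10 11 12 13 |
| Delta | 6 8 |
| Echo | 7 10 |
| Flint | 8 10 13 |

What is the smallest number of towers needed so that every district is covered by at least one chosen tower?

Bravo and Comet and Delta and Echo together: Bravo ∪ Comet ∪ Delta ∪ Echo = {6, 7, 8, 9, 10, 11, 12, 13, 14} — every district is covered.
No 3 of the 6 towers cover everything (all 20 combinations miss at least one district), so 4 is optimal.

4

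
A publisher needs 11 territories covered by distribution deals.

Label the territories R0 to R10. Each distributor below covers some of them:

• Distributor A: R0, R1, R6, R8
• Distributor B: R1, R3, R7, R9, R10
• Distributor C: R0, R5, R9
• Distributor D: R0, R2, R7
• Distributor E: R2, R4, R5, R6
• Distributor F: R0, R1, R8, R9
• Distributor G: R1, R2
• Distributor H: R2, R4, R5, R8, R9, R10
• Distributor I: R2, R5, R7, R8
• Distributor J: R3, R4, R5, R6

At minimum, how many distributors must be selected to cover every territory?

A and B and E together: A ∪ B ∪ E = {R0, R1, R2, R3, R4, R5, R6, R7, R8, R9, R10} — every territory is covered.
No 2 of the 10 distributors cover everything (all 45 combinations miss at least one territory), so 3 is optimal.

3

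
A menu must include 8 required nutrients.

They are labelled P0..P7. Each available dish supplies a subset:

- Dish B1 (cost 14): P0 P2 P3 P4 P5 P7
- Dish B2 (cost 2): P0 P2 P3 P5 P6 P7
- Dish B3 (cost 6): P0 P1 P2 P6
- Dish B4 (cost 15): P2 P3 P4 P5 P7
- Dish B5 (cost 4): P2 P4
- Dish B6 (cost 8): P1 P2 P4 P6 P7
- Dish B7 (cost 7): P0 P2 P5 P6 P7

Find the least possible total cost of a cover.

B2, B6 together cover every nutrient (B2 ∪ B6 = {P0, P1, P2, P3, P4, P5, P6, P7}); total cost 2 + 8 = 10.
The greedy pick B2, B5, B3 costs 12; no covering selection beats 10.

10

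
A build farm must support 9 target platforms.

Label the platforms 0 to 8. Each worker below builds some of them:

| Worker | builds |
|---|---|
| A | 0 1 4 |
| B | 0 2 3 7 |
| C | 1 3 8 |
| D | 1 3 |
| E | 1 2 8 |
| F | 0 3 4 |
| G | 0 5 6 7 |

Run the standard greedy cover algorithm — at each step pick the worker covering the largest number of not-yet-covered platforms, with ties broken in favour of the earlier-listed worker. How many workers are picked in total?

Greedy: pick B (covers 4 new) → pick A (covers 2 new) → pick G (covers 2 new) → pick C (covers 1 new). Total picks: 4.
(The true minimum cover uses only 3 workers, so greedy is not optimal here.)

4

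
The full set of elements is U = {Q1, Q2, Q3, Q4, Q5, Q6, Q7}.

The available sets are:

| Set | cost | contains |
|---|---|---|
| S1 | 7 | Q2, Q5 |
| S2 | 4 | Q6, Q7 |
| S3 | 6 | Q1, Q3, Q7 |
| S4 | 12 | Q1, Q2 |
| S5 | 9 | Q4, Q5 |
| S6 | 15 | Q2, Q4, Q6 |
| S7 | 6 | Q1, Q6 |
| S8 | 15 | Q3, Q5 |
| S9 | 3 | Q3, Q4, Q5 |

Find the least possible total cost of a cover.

S2, S4, S9 together cover every element (S2 ∪ S4 ∪ S9 = {Q1, Q2, Q3, Q4, Q5, Q6, Q7}); total cost 4 + 12 + 3 = 19.
The greedy pick S9, S2, S3, S1 costs 20; no covering selection beats 19.

19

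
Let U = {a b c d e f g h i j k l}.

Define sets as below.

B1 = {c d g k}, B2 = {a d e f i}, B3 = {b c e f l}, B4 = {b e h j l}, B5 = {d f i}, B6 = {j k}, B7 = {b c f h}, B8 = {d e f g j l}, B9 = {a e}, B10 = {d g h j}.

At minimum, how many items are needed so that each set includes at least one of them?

Take T = {b, d, e, j}. Each listed set contains at least one of these, so T is a hitting set of size 4.
No choice of 3 items meets every set, so 4 is the minimum.

4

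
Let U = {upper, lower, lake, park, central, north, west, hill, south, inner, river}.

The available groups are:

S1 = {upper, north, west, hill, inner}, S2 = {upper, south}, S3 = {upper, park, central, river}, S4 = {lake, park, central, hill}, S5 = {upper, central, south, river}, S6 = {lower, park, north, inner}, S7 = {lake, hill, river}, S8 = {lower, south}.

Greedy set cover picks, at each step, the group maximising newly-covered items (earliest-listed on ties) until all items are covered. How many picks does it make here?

Greedy: pick S1 (covers 5 new) → pick S3 (covers 3 new) → pick S8 (covers 2 new) → pick S4 (covers 1 new). Total picks: 4.

4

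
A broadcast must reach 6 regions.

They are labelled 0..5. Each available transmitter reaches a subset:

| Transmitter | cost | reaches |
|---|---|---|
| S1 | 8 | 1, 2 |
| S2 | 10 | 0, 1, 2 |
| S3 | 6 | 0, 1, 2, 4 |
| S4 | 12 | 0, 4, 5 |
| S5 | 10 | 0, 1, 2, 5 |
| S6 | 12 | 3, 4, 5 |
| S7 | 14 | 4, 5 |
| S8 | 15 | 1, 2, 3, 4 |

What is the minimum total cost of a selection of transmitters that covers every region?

18

S3, S6 together cover every region (S3 ∪ S6 = {0, 1, 2, 3, 4, 5}); total cost 6 + 12 = 18.
No covering selection has total cost below 18.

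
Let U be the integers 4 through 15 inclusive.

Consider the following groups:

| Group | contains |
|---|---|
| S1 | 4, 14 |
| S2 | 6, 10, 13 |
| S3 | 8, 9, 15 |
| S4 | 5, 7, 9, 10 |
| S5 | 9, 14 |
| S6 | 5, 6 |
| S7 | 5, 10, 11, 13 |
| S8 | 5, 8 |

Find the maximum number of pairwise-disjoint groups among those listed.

S1, S2, S3 are pairwise disjoint (S1={4,14}; S2={6,10,13}; S3={8,9,15}).
Every remaining group overlaps one of these, and no 4 of the listed groups are pairwise disjoint, so 3 is the maximum.

3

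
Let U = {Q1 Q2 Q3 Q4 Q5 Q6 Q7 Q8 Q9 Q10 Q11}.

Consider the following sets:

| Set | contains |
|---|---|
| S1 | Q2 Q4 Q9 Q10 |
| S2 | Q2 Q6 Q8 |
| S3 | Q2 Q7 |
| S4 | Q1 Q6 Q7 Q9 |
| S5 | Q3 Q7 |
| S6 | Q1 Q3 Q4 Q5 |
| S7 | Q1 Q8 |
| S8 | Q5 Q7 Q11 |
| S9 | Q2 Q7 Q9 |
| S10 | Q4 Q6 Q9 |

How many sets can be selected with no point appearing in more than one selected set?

S1, S5, S7 are pairwise disjoint (S1={Q2,Q4,Q9,Q10}; S5={Q3,Q7}; S7={Q1,Q8}).
Every remaining set overlaps one of these, and no 4 of the listed sets are pairwise disjoint, so 3 is the maximum.

3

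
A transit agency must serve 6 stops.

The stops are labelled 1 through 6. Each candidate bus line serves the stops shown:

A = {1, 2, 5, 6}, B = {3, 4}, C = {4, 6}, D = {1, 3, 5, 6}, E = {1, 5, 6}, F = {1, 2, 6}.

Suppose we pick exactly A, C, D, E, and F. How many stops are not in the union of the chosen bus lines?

Union of A, C, D, E, F = {1, 2, 3, 4, 5, 6} — that's every stop, so 0 are uncovered.

0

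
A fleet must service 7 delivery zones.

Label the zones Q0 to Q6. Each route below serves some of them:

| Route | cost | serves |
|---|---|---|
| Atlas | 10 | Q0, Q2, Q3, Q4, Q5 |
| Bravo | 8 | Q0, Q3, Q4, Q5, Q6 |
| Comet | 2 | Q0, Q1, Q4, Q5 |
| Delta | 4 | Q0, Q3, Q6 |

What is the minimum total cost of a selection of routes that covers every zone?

Atlas, Comet, Delta together cover every zone (Atlas ∪ Comet ∪ Delta = {Q0, Q1, Q2, Q3, Q4, Q5, Q6}); total cost 10 + 2 + 4 = 16.
No covering selection has total cost below 16.

16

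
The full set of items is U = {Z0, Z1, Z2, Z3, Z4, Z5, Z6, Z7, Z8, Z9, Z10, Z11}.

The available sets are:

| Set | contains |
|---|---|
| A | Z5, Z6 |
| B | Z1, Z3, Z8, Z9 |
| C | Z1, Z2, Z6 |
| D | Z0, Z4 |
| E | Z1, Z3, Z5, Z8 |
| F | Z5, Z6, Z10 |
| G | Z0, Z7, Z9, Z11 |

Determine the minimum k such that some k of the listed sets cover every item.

B, C, D, F, and G cover everything between them: the union {Z0, Z1, Z2, Z3, Z4, Z5, Z6, Z7, Z8, Z9, Z10, Z11} is all of U.
No 4 of the 7 sets cover everything (all 35 combinations miss at least one item), so 5 is optimal.

5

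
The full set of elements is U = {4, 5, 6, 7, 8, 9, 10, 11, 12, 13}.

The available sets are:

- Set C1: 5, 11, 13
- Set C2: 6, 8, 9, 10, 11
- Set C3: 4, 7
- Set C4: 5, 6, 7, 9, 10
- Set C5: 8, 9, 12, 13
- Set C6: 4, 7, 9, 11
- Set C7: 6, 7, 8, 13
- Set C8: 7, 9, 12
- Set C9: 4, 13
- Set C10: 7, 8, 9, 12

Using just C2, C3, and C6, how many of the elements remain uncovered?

Union of C2, C3, C6 = {4, 6, 7, 8, 9, 10, 11}.
Not covered: 5, 12, 13 — 3 elements.

3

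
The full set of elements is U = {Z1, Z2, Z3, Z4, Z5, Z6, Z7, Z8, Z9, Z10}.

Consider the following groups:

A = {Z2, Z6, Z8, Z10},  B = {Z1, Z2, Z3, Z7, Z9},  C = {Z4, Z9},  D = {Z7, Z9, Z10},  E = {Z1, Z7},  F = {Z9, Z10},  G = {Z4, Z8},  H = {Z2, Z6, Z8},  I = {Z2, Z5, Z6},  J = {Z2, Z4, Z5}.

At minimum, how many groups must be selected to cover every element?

A and B and J together: A ∪ B ∪ J = {Z1, Z2, Z3, Z4, Z5, Z6, Z7, Z8, Z9, Z10} — every element is covered.
Only B contains Z3, so B is forced; the remaining 5 elements need at least 2 more groups (each remaining group adds at most 3) — so at least 3 groups are needed, and 3 is optimal.

3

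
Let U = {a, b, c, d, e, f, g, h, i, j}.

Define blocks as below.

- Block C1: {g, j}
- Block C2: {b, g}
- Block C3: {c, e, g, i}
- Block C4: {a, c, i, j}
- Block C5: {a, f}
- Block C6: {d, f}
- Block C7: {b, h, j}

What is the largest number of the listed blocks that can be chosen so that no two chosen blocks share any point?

C2, C4, C6 are pairwise disjoint (C2={b,g}; C4={a,c,i,j}; C6={d,f}).
Every remaining block overlaps one of these, and no 4 of the listed blocks are pairwise disjoint, so 3 is the maximum.

3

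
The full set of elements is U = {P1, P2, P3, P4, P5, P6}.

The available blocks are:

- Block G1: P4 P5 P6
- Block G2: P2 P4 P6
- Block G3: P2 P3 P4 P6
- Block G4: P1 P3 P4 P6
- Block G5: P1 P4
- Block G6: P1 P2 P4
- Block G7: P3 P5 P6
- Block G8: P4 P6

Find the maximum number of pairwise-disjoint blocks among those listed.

G5, G7 are pairwise disjoint (G5={P1,P4}; G7={P3,P5,P6}).
Every remaining block overlaps one of these, and no 3 of the listed blocks are pairwise disjoint, so 2 is the maximum.

2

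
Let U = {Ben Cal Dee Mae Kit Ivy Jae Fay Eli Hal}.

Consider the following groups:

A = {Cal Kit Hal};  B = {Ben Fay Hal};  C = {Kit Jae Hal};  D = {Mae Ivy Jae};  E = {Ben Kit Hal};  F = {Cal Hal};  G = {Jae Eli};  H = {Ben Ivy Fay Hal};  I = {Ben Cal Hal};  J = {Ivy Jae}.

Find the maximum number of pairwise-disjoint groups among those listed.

G, H are pairwise disjoint (G={Jae,Eli}; H={Ben,Ivy,Fay,Hal}).
Every remaining group overlaps one of these, and no 3 of the listed groups are pairwise disjoint, so 2 is the maximum.

2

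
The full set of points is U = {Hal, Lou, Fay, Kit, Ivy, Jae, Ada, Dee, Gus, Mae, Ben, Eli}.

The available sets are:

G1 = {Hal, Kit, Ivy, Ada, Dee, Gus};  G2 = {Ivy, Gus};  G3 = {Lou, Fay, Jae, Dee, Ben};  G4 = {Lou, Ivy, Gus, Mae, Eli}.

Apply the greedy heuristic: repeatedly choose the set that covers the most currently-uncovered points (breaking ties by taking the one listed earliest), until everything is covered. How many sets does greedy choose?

Greedy: pick G1 (covers 6 new) → pick G3 (covers 4 new) → pick G4 (covers 2 new). Total picks: 3.

3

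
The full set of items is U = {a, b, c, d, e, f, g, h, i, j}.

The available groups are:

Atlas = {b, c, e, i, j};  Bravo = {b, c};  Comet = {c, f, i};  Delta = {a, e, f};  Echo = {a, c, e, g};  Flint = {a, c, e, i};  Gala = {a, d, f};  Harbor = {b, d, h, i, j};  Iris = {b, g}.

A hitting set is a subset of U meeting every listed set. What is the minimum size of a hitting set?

3

Take T = {a, b, c}. Each listed group contains at least one of these, so T is a hitting set of size 3.
No choice of 2 items meets every group, so 3 is the minimum.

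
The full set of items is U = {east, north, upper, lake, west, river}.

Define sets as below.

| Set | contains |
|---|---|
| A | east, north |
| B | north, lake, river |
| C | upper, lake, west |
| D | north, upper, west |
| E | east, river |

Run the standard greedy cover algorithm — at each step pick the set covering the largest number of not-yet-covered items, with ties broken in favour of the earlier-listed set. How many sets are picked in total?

Greedy: pick B (covers 3 new) → pick C (covers 2 new) → pick A (covers 1 new). Total picks: 3.

3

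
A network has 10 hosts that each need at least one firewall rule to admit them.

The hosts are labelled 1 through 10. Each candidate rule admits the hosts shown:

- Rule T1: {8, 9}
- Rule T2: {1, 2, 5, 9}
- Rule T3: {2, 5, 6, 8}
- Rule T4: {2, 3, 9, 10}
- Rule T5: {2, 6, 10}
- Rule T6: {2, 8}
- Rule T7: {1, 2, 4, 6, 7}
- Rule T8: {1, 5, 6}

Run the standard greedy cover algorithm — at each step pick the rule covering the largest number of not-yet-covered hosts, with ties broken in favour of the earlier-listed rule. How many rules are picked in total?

Greedy: pick T7 (covers 5 new) → pick T4 (covers 3 new) → pick T3 (covers 2 new). Total picks: 3.

3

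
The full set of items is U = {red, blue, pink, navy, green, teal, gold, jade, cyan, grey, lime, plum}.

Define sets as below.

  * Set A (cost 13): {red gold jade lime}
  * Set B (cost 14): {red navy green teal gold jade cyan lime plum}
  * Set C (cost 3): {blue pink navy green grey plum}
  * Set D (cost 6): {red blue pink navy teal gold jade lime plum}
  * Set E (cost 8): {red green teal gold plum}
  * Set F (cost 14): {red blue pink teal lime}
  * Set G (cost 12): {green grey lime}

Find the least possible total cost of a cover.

B, C together cover every item (B ∪ C = {red, blue, pink, navy, green, teal, gold, jade, cyan, grey, lime, plum}); total cost 14 + 3 = 17.
The greedy pick C, D, B costs 23; no covering selection beats 17.

17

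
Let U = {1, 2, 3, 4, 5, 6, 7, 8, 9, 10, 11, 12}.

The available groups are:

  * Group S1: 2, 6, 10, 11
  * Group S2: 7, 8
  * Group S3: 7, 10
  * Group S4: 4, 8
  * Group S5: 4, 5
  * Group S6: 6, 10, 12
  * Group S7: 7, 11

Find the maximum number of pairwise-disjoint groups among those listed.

S2, S5, S6 are pairwise disjoint (S2={7,8}; S5={4,5}; S6={6,10,12}).
Every remaining group overlaps one of these, and no 4 of the listed groups are pairwise disjoint, so 3 is the maximum.

3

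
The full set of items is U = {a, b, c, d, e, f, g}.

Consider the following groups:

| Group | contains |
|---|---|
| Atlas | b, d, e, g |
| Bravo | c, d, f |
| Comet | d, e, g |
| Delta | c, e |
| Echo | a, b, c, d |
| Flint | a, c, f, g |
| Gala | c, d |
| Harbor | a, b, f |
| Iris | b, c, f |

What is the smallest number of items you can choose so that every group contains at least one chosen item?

3

Take H = {c, e, f}. Each listed group contains at least one of these, so H is a hitting set of size 3.
No choice of 2 items meets every group, so 3 is the minimum.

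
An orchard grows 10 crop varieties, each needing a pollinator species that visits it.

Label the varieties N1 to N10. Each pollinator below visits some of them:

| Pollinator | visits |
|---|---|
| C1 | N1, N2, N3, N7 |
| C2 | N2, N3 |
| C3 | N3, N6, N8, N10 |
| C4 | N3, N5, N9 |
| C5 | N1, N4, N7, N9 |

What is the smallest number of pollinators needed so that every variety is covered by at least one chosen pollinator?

Take {C1, C3, C4, C5}. Their union is {N1, N2, N3, N4, N5, N6, N7, N8, N9, N10}, which is all 10 varieties.
Only C4 contains N5, so C4 is forced; the remaining 7 varieties need at least 3 more pollinators (each remaining pollinator adds at most 3) — so at least 4 pollinators are needed, and 4 is optimal.

4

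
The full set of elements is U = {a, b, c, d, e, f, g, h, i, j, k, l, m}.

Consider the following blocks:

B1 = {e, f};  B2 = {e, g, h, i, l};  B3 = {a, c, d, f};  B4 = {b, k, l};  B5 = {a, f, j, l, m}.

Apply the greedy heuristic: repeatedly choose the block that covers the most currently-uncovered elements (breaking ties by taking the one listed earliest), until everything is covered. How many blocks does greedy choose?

4

Greedy: pick B2 (covers 5 new) → pick B3 (covers 4 new) → pick B4 (covers 2 new) → pick B5 (covers 2 new). Total picks: 4.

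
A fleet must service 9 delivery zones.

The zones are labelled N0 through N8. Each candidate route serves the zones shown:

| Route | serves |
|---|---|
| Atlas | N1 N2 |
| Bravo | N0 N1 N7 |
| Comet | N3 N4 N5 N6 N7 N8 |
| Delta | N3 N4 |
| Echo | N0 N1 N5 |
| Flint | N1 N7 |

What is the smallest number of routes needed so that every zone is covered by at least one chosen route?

Atlas and Bravo and Comet together: Atlas ∪ Bravo ∪ Comet = {N0, N1, N2, N3, N4, N5, N6, N7, N8} — every zone is covered.
Only Atlas contains N2, so Atlas is forced; the remaining 7 zones need at least 2 more routes (each remaining route adds at most 6) — so at least 3 routes are needed, and 3 is optimal.

3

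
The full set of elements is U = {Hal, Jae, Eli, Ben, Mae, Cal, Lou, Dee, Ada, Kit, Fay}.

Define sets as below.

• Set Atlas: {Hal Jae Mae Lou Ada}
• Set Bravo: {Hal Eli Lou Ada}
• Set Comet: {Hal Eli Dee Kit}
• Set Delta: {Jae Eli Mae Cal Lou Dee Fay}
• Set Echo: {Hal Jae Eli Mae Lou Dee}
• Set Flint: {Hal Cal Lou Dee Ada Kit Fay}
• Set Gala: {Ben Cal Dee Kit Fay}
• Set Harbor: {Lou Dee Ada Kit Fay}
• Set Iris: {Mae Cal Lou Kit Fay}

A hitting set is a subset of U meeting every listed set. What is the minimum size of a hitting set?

2

Take H = {Lou, Kit}. Each listed set contains at least one of these, so H is a hitting set of size 2.
The sets Bravo, Gala are pairwise disjoint, so any hitting set needs a separate element for each — at least 2. Hence 2 is optimal.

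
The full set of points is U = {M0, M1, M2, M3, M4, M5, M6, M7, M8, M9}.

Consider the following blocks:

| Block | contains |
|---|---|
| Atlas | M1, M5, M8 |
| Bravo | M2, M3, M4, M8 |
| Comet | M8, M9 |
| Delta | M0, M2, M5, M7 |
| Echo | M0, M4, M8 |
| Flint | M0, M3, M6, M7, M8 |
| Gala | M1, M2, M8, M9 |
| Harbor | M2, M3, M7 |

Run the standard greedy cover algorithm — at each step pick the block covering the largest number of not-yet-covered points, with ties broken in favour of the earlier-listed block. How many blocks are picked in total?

4

Greedy: pick Flint (covers 5 new) → pick Gala (covers 3 new) → pick Atlas (covers 1 new) → pick Bravo (covers 1 new). Total picks: 4.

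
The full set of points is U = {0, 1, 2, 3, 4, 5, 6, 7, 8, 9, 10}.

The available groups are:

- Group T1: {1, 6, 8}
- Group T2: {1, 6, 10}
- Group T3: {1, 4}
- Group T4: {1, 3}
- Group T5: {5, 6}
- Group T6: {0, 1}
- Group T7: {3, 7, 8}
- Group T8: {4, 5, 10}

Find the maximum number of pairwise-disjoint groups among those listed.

T5, T6, T7 are pairwise disjoint (T5={5,6}; T6={0,1}; T7={3,7,8}).
Every remaining group overlaps one of these, and no 4 of the listed groups are pairwise disjoint, so 3 is the maximum.

3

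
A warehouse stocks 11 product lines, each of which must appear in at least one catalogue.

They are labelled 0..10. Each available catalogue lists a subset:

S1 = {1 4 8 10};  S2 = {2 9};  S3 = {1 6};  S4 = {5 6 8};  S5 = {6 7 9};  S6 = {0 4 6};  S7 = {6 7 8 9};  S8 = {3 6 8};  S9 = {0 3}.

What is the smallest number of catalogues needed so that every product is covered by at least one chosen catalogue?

S1 and S2 and S4 and S5 and S9 together: S1 ∪ S2 ∪ S4 ∪ S5 ∪ S9 = {0, 1, 2, 3, 4, 5, 6, 7, 8, 9, 10} — every product is covered.
No 4 of the 9 catalogues cover everything (all 126 combinations miss at least one product), so 5 is optimal.

5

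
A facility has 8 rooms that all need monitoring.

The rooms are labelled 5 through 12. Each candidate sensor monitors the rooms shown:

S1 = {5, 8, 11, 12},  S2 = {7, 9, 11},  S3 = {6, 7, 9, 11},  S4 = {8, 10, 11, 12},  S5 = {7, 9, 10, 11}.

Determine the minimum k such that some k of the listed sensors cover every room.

3

S1 and S3 and S5 together: S1 ∪ S3 ∪ S5 = {5, 6, 7, 8, 9, 10, 11, 12} — every room is covered.
Only S1 contains 5, so S1 is forced; the remaining 4 rooms need at least 2 more sensors (each remaining sensor adds at most 3) — so at least 3 sensors are needed, and 3 is optimal.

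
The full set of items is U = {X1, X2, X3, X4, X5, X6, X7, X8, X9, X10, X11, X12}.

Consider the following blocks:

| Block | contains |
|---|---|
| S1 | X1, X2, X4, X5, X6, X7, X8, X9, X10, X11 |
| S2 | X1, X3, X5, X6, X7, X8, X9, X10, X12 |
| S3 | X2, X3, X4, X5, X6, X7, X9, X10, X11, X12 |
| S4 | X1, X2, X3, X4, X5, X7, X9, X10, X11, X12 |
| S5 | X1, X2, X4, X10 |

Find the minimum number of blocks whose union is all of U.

2

S2 and S3 cover everything between them: the union {X1, X2, X3, X4, X5, X6, X7, X8, X9, X10, X11, X12} is all of U.
No single block has all 12 items (the largest, S1, has 10), so 2 is optimal.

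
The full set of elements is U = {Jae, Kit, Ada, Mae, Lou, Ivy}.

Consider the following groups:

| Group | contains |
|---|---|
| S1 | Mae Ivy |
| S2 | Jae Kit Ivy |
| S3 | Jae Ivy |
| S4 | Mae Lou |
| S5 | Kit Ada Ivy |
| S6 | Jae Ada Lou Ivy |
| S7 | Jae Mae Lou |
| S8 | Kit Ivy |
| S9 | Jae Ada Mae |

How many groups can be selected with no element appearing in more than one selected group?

2

S8, S9 are pairwise disjoint (S8={Kit,Ivy}; S9={Jae,Ada,Mae}).
Every remaining group overlaps one of these, and no 3 of the listed groups are pairwise disjoint, so 2 is the maximum.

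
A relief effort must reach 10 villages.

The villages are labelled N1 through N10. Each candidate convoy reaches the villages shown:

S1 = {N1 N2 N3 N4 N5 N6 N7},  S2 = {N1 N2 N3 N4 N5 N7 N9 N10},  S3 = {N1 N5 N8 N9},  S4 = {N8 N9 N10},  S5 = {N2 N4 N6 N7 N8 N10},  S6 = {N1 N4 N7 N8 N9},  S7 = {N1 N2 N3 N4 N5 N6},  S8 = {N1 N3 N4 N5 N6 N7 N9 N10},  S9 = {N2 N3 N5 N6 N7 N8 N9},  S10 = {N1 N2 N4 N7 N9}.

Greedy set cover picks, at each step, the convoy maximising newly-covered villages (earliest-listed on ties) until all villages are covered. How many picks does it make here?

2

Greedy: pick S2 (covers 8 new) → pick S5 (covers 2 new). Total picks: 2.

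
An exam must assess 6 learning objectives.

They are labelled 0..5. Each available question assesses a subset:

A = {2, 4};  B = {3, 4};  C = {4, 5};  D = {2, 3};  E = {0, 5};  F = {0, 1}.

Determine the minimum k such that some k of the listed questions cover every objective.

C and D and F together: C ∪ D ∪ F = {0, 1, 2, 3, 4, 5} — every objective is covered.
Each question has at most 2 objectives, and 2·2 = 4 < 6 — so at least 3 questions are needed, and 3 is optimal.

3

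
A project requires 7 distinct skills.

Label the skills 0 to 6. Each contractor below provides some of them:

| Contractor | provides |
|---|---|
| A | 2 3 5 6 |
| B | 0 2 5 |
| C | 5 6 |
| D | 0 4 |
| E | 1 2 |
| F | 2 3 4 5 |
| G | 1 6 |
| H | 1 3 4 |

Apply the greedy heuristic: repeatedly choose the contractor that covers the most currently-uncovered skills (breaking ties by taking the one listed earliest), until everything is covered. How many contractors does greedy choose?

3

Greedy: pick A (covers 4 new) → pick D (covers 2 new) → pick E (covers 1 new). Total picks: 3.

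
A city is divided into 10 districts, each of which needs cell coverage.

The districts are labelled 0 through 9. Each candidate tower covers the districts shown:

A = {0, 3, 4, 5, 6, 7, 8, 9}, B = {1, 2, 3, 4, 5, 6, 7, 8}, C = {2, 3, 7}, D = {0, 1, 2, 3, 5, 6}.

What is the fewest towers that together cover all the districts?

2

Take {A, D}. Their union is {0, 1, 2, 3, 4, 5, 6, 7, 8, 9}, which is all 10 districts.
No single tower has all 10 districts (the largest, A, has 8), so 2 is optimal.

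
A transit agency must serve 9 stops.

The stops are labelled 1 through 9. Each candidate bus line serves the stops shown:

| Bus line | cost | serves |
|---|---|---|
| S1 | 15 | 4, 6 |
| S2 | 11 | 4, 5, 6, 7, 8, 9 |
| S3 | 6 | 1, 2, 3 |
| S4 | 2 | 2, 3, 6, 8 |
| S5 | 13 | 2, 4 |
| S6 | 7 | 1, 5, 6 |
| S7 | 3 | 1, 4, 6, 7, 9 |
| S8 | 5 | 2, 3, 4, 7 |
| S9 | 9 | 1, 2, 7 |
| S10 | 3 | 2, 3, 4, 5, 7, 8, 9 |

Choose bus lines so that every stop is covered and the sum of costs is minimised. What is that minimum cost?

6

S7, S10 together cover every stop (S7 ∪ S10 = {1, 2, 3, 4, 5, 6, 7, 8, 9}); total cost 3 + 3 = 6.
No covering selection has total cost below 6.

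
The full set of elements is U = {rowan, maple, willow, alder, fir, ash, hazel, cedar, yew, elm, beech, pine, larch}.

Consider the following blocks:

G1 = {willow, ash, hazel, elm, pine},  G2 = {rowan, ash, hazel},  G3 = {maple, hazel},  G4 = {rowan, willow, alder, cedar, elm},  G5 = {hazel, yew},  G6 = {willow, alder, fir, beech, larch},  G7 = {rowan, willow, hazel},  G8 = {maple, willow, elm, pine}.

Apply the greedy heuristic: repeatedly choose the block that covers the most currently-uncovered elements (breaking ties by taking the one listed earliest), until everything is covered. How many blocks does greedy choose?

Greedy: pick G1 (covers 5 new) → pick G6 (covers 4 new) → pick G4 (covers 2 new) → pick G3 (covers 1 new) → pick G5 (covers 1 new). Total picks: 5.

5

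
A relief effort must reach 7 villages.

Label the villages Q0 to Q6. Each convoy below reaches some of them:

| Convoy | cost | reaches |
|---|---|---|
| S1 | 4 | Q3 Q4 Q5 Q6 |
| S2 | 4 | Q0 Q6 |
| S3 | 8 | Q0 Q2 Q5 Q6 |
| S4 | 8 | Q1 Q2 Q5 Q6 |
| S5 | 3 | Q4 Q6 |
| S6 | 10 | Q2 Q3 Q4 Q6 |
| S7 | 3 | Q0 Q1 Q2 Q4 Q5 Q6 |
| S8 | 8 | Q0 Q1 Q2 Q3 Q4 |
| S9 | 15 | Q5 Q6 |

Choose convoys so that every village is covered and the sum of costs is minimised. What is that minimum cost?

S1, S7 together cover every village (S1 ∪ S7 = {Q0, Q1, Q2, Q3, Q4, Q5, Q6}); total cost 4 + 3 = 7.
No covering selection has total cost below 7.

7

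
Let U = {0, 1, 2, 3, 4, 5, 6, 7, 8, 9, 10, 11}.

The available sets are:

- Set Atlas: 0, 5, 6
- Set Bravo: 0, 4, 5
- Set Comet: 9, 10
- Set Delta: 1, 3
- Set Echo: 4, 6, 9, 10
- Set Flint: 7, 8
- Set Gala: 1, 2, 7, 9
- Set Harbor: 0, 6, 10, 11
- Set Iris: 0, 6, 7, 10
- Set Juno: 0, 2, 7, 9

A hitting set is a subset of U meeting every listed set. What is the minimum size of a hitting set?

4

H = {0, 1, 7, 9} meets every set (each contains at least one member of H), and |H| = 4.
The sets Bravo, Comet, Delta, Flint are pairwise disjoint, so any hitting set needs a separate element for each — at least 4. Hence 4 is optimal.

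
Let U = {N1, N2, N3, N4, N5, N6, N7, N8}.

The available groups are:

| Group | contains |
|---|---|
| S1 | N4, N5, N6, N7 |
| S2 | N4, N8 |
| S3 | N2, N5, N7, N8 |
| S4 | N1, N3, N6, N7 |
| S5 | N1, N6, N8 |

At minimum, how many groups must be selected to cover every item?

3

Take {S1, S3, S4}. Their union is {N1, N2, N3, N4, N5, N6, N7, N8}, which is all 8 items.
Only S3 contains N2, so S3 is forced; the remaining 4 items need at least 2 more groups (each remaining group adds at most 3) — so at least 3 groups are needed, and 3 is optimal.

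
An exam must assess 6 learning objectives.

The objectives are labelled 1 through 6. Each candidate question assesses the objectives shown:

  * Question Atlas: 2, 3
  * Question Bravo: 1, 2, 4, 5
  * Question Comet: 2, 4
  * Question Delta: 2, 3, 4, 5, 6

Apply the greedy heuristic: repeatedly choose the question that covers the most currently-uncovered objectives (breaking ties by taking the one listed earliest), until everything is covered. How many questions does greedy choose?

2

Greedy: pick Delta (covers 5 new) → pick Bravo (covers 1 new). Total picks: 2.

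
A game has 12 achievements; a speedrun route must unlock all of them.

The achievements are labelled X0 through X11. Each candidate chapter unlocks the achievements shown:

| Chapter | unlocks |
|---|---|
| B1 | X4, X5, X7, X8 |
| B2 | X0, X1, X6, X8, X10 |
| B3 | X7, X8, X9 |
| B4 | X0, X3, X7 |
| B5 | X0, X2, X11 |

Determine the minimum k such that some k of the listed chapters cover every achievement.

5

B1 and B2 and B3 and B4 and B5 together: B1 ∪ B2 ∪ B3 ∪ B4 ∪ B5 = {X0, X1, X2, X3, X4, X5, X6, X7, X8, X9, X10, X11} — every achievement is covered.
No 4 of the 5 chapters cover everything (all 5 combinations miss at least one achievement), so 5 is optimal.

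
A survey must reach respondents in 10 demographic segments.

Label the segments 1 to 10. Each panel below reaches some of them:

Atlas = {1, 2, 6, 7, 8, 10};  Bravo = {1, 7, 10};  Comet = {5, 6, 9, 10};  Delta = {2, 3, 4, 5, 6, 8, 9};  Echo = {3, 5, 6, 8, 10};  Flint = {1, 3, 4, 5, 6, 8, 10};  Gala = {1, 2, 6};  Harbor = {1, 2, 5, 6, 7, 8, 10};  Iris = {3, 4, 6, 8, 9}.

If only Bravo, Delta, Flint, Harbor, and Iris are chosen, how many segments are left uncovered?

Union of Bravo, Delta, Flint, Harbor, Iris = {1, 2, 3, 4, 5, 6, 7, 8, 9, 10} — that's every segment, so 0 are uncovered.

0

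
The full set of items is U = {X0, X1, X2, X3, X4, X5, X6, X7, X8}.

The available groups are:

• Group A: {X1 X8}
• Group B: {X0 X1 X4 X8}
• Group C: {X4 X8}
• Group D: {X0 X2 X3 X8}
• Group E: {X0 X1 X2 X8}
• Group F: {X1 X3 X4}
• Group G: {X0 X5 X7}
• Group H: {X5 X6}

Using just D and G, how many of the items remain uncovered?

Union of D, G = {X0, X2, X3, X5, X7, X8}.
Not covered: X1, X4, X6 — 3 items.

3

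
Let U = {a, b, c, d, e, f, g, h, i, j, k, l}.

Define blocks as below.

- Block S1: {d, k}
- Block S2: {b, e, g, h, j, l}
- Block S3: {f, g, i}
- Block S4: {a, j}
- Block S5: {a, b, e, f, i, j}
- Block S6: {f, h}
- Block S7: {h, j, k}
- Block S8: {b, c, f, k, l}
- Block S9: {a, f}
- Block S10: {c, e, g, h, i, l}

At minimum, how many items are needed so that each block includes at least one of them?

4

Take T = {d, f, g, j}. Each listed block contains at least one of these, so T is a hitting set of size 4.
No choice of 3 items meets every block, so 4 is the minimum.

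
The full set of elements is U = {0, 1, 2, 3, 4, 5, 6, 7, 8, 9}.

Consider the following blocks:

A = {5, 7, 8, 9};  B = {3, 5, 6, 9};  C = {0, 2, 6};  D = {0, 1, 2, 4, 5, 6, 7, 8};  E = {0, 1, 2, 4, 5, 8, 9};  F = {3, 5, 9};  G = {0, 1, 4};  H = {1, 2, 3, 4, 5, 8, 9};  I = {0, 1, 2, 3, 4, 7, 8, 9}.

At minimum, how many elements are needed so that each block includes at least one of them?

Take T = {0, 5}. Each listed block contains at least one of these, so T is a hitting set of size 2.
The blocks A, C are pairwise disjoint, so any hitting set needs a separate element for each — at least 2. Hence 2 is optimal.

2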